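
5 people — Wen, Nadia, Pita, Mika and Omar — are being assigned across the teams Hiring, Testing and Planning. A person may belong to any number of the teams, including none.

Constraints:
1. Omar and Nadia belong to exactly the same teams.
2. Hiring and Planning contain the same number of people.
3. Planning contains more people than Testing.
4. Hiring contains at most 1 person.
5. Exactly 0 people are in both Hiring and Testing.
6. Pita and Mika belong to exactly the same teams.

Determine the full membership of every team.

Hiring = {Wen}; Testing = {}; Planning = {Wen}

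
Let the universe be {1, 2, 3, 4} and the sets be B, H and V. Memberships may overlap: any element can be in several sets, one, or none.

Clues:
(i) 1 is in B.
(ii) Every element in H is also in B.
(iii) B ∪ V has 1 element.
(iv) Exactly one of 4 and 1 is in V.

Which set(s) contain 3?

3: none

From (i): 1 ∈ B.
Suppose 3 ∈ B: no assignment then satisfies all the clues, so 3 ∉ B.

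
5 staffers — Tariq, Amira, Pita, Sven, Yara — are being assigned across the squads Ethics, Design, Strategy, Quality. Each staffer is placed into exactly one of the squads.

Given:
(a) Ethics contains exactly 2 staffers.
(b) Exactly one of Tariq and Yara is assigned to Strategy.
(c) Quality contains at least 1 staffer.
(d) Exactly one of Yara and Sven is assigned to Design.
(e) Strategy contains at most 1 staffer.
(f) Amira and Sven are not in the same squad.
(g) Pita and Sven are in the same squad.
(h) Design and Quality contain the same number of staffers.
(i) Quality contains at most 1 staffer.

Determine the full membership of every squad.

Ethics = {Pita, Sven}; Design = {Yara}; Strategy = {Tariq}; Quality = {Amira}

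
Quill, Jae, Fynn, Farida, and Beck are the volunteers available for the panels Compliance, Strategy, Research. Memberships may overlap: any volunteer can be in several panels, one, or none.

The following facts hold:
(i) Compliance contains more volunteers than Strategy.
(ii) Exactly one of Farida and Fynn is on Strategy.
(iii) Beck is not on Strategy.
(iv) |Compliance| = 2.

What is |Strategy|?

1

From (iii): Beck ∉ Strategy.
Suppose Quill ∈ Strategy: no assignment then satisfies all the clues, so Quill ∉ Strategy.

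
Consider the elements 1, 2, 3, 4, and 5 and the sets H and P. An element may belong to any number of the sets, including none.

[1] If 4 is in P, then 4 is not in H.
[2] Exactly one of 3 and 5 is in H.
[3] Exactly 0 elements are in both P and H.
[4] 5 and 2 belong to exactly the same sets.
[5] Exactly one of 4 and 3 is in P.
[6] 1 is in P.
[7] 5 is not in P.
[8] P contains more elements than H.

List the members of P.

P = {1, 4}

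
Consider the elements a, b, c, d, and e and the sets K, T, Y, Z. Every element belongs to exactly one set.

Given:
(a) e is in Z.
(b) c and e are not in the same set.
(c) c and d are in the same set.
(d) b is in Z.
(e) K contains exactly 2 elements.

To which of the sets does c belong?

From (a): e ∈ Z.
From (d): b ∈ Z.
(b): c ∉ Z.
(c): d matches c: d ∉ Z.
Suppose c ∉ K: no assignment then satisfies all the clues, so c ∈ K.

c: K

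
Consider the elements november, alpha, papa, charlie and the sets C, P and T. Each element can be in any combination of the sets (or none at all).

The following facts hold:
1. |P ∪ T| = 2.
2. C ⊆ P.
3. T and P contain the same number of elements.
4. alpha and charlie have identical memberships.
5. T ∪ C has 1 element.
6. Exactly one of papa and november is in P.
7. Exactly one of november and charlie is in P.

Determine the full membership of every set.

C = {}; P = {november}; T = {papa}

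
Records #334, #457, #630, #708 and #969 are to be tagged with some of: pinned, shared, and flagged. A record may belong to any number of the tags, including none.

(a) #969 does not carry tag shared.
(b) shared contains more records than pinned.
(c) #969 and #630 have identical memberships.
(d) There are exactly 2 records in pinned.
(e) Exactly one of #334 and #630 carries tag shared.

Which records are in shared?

shared = {#334, #457, #708}

From (a): #969 ∉ shared.
(c): #630 matches #969: #630 ∉ shared.
(e) (exactly one): #334 ∈ shared.
Suppose #457 ∉ shared: no assignment then satisfies all the clues, so #457 ∈ shared.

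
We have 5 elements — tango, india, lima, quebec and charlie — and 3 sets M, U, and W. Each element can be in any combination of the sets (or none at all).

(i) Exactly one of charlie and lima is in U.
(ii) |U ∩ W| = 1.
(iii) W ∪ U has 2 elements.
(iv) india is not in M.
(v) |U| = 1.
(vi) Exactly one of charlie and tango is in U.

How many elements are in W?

2

From (iv): india ∉ M.
Suppose tango ∈ U: no assignment then satisfies all the clues, so tango ∉ U.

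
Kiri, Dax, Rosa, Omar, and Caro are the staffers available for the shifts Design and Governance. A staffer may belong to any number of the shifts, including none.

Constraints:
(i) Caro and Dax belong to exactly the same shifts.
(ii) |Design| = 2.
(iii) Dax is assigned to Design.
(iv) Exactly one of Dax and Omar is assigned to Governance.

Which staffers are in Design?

Design = {Caro, Dax}

From (iii): Dax ∈ Design.
(i): Caro matches Dax: Caro ∈ Design.
(ii): Design already has 2, so the rest are out.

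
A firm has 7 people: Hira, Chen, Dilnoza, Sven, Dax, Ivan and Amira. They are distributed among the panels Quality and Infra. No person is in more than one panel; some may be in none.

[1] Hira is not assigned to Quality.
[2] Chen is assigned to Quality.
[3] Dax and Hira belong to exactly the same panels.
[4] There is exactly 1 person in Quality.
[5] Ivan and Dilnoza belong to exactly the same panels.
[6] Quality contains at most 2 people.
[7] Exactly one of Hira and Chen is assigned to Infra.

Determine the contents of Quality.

Quality = {Chen}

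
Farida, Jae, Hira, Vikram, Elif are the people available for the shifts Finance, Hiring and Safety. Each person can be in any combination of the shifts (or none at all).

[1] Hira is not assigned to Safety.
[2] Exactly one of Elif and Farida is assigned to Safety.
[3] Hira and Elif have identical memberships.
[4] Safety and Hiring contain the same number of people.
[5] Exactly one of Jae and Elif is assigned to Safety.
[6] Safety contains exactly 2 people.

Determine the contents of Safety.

From (1): Hira ∉ Safety.
(3): Elif matches Hira: Elif ∉ Safety.
(5) (exactly one): Jae ∈ Safety.
(2) (exactly one): Farida ∈ Safety.
(6): Safety already has 2, so the rest are out.

Safety = {Farida, Jae}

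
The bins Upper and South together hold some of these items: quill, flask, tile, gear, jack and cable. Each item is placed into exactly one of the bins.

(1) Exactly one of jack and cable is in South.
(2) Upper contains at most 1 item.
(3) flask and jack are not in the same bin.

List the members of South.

South = {cable, flask, gear, quill, tile}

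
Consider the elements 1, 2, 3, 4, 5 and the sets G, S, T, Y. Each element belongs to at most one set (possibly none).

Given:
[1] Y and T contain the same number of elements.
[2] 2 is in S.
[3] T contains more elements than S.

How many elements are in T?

2

From (2): 2 ∈ S.
Suppose 1 ∈ G: no assignment then satisfies all the clues, so 1 ∉ G.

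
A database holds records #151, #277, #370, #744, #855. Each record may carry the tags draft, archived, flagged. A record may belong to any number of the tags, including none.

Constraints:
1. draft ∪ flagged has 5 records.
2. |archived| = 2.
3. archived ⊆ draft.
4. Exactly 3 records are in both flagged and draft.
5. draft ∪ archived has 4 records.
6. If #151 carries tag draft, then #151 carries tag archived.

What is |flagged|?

4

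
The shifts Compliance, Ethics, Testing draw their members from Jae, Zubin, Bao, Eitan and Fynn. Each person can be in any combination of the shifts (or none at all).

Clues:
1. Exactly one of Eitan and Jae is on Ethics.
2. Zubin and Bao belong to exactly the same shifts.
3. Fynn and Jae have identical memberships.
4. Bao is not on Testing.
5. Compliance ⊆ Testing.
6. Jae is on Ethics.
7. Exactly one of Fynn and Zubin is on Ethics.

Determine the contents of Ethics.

Ethics = {Fynn, Jae}

From (4): Bao ∉ Testing.
From (6): Jae ∈ Ethics.
(1) (exactly one): Eitan ∉ Ethics.
(2): Zubin matches Bao: Zubin ∉ Testing.
(3): Fynn matches Jae: Fynn ∈ Ethics.
(5) contrapositive: Zubin ∉ Compliance.
(5) contrapositive: Bao ∉ Compliance.
(7) (exactly one): Zubin ∉ Ethics.
(2): Bao matches Zubin: Bao ∉ Ethics.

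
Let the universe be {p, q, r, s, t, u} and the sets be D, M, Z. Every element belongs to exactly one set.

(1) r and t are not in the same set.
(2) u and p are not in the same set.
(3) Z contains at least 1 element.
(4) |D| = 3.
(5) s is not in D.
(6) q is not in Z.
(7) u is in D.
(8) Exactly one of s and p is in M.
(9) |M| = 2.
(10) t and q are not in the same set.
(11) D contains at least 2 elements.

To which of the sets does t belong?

t: M

From (5): s ∉ D.
From (6): q ∉ Z.
From (7): u ∈ D.
(2): p ∉ D.
Suppose t ∈ D: no assignment then satisfies all the clues, so t ∉ D.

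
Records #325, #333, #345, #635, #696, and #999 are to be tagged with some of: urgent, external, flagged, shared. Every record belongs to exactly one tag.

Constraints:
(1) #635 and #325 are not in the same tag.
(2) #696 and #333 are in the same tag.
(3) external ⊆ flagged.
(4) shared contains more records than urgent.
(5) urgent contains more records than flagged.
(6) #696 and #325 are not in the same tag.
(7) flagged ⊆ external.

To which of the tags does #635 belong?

#635: shared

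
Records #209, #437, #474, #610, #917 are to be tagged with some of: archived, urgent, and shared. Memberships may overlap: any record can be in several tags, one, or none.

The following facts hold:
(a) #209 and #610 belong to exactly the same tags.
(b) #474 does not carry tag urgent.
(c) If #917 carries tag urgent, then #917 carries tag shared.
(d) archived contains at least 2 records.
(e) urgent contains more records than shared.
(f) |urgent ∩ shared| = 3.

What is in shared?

shared = {#209, #610, #917}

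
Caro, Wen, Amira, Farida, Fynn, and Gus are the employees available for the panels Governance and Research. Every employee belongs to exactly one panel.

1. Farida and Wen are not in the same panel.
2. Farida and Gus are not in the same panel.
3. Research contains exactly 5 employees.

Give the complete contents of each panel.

Governance = {Farida}; Research = {Amira, Caro, Fynn, Gus, Wen}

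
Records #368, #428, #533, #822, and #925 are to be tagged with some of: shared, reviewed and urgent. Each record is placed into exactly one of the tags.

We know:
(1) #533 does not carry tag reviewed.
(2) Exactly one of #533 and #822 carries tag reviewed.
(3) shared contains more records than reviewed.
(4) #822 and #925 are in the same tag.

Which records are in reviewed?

reviewed = {#822, #925}

From (1): #533 ∉ reviewed.
(2) (exactly one): #822 ∈ reviewed.
(4): #925 matches #822: #925 ∉ shared.
(4): #925 matches #822: #925 ∈ reviewed.
Suppose #368 ∈ reviewed: no assignment then satisfies all the clues, so #368 ∉ reviewed.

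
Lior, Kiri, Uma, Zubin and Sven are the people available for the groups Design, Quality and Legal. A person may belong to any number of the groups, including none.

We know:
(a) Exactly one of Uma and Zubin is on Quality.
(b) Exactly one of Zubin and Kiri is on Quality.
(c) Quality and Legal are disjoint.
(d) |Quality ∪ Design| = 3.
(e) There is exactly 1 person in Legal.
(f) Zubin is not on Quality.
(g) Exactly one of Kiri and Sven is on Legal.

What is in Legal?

From (f): Zubin ∉ Quality.
(a) (exactly one): Uma ∈ Quality.
(b) (exactly one): Kiri ∈ Quality.
(c) (disjoint): Kiri ∉ Legal.
(c) (disjoint): Uma ∉ Legal.
(g) (exactly one): Sven ∈ Legal.
(c) (disjoint): Sven ∉ Quality.
(e): Legal already has 1, so the rest are out.

Legal = {Sven}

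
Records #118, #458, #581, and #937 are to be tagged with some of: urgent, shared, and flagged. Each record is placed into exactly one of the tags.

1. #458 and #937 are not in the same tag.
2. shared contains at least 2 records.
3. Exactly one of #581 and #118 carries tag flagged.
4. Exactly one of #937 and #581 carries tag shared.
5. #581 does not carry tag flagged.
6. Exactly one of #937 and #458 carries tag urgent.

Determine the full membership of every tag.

urgent = {#937}; shared = {#458, #581}; flagged = {#118}

From (5): #581 ∉ flagged.
(3) (exactly one): #118 ∈ flagged.
Suppose #458 ∈ urgent: no assignment then satisfies all the clues, so #458 ∉ urgent.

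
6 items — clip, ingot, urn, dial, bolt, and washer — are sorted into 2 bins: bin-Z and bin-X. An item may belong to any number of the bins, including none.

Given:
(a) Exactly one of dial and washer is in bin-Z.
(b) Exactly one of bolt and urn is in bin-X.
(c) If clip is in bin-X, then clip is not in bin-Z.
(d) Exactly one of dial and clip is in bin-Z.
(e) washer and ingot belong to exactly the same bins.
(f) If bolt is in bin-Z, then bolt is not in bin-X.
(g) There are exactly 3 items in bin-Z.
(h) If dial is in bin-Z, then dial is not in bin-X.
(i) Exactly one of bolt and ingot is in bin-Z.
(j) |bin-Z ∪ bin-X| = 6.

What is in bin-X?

bin-X = {clip, ingot, urn, washer}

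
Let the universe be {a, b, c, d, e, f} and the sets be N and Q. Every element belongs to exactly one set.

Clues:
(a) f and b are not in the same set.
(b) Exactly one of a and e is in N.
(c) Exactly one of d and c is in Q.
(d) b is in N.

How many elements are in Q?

3

From (d): b ∈ N.
(a): f ∉ N.
Only one set left: f ∈ Q.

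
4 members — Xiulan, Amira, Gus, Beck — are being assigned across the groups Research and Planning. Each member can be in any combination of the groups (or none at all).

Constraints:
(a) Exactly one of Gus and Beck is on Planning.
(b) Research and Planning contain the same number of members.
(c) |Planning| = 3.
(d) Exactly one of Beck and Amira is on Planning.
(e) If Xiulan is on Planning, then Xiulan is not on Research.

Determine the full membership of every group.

Research = {Amira, Beck, Gus}; Planning = {Amira, Gus, Xiulan}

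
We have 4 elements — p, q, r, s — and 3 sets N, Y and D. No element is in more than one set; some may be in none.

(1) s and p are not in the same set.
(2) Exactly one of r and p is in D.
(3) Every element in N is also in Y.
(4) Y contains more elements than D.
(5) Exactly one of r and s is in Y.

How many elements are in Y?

2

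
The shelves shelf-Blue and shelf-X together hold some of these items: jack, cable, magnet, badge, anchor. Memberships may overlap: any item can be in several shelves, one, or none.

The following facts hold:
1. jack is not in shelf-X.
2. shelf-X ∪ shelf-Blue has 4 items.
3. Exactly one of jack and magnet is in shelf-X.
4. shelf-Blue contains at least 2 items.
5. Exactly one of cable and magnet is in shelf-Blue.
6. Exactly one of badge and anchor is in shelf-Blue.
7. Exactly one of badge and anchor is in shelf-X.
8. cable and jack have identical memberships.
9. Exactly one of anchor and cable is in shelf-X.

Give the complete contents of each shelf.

shelf-Blue = {anchor, cable, jack}; shelf-X = {anchor, magnet}

From (1): jack ∉ shelf-X.
(3) (exactly one): magnet ∈ shelf-X.
(8): cable matches jack: cable ∉ shelf-X.
(9) (exactly one): anchor ∈ shelf-X.
(7) (exactly one): badge ∉ shelf-X.
Suppose jack ∉ shelf-Blue: no assignment then satisfies all the clues, so jack ∈ shelf-Blue.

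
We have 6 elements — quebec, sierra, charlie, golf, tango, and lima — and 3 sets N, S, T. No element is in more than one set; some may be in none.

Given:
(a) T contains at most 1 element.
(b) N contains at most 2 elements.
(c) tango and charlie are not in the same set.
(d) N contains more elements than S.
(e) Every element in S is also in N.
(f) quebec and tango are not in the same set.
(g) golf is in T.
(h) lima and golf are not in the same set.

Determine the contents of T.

T = {golf}

From (g): golf ∈ T.
(a): T already has 1, so the rest are out.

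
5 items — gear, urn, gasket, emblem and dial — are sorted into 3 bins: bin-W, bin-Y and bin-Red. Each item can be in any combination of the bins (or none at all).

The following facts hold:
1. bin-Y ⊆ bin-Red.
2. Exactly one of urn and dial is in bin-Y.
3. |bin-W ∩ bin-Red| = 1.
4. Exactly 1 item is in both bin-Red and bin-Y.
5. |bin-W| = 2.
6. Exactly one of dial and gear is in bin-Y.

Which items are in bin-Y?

bin-Y = {dial}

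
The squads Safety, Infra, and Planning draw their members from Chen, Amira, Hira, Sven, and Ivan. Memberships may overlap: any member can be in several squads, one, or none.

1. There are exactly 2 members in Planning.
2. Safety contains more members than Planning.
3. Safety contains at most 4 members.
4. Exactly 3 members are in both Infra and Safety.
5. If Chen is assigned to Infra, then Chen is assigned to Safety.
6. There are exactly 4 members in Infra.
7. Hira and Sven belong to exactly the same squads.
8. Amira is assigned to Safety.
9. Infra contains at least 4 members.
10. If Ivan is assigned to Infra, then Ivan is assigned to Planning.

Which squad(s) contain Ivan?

Ivan: Infra, Planning

From (8): Amira ∈ Safety.
Suppose Ivan ∈ Safety: no assignment then satisfies all the clues, so Ivan ∉ Safety.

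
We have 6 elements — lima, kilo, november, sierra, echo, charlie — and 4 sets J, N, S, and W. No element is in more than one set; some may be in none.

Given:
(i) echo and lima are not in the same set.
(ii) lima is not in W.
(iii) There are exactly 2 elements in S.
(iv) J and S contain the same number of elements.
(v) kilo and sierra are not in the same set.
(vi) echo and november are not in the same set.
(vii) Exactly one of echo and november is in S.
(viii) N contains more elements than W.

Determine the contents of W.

W = {}

From (ii): lima ∉ W.
Suppose kilo ∈ W: no assignment then satisfies all the clues, so kilo ∉ W.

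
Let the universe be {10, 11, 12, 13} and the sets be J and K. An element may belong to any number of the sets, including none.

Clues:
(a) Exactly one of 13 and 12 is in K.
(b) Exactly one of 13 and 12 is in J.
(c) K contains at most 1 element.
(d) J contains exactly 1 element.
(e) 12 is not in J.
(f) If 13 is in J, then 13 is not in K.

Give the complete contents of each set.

From (e): 12 ∉ J.
(b) (exactly one): 13 ∈ J.
(d): J already has 1, so the rest are out.
(f): 13 ∉ K.
(a) (exactly one): 12 ∈ K.
(c): K already has 1, so the rest are out.

J = {13}; K = {12}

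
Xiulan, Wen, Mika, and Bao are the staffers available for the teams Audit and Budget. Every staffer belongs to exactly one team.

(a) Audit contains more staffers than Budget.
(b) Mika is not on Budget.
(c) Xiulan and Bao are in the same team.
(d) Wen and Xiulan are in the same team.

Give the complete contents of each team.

From (b): Mika ∉ Budget.
Only one team left: Mika ∈ Audit.
Suppose Xiulan ∉ Audit: no assignment then satisfies all the clues, so Xiulan ∈ Audit.

Audit = {Bao, Mika, Wen, Xiulan}; Budget = {}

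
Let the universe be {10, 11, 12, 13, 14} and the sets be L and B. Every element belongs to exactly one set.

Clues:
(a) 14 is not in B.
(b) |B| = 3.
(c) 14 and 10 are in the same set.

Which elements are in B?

B = {11, 12, 13}

From (a): 14 ∉ B.
(c): 10 matches 14: 10 ∉ B.
Only one set left: 10 ∈ L.
Only one set left: 14 ∈ L.
(b): only 3 candidates remain for B, so all are in.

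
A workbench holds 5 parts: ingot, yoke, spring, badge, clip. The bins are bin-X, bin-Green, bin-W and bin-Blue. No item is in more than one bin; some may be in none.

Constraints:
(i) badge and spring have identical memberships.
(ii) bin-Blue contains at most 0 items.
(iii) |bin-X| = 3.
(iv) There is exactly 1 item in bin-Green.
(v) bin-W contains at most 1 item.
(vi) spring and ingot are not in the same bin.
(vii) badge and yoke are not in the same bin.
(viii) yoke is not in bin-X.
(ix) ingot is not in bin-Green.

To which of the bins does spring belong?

spring: bin-X

From (viii): yoke ∉ bin-X.
From (ix): ingot ∉ bin-Green.
(ii): bin-Blue already has 0, so the rest are out.
Suppose spring ∉ bin-X: no assignment then satisfies all the clues, so spring ∈ bin-X.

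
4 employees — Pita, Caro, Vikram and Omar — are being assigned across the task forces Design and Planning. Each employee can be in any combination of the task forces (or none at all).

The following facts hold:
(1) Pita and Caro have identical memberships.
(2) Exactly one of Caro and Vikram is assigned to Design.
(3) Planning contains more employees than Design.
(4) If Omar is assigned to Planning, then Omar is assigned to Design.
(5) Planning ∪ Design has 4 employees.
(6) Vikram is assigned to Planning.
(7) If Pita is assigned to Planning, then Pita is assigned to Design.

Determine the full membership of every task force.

Design = {Caro, Omar, Pita}; Planning = {Caro, Omar, Pita, Vikram}

From (6): Vikram ∈ Planning.
Suppose Pita ∉ Design: no assignment then satisfies all the clues, so Pita ∈ Design.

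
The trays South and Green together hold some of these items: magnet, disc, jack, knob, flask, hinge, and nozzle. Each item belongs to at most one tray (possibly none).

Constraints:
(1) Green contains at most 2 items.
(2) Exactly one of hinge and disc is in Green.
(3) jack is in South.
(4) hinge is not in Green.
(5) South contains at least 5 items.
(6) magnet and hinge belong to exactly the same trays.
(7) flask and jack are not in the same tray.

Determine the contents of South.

South = {hinge, jack, knob, magnet, nozzle}

From (3): jack ∈ South.
From (4): hinge ∉ Green.
(2) (exactly one): disc ∈ Green.
(6): magnet matches hinge: magnet ∉ Green.
(7): flask ∉ South.
(5): only 5 candidates remain for South, so all are in.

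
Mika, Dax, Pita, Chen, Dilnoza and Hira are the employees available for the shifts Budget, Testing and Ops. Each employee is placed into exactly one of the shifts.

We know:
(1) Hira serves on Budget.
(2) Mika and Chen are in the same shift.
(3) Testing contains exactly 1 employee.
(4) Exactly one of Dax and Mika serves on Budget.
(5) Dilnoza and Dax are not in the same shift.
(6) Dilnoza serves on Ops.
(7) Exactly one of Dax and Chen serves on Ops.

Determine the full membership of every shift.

Budget = {Dax, Hira}; Testing = {Pita}; Ops = {Chen, Dilnoza, Mika}

From (1): Hira ∈ Budget.
From (6): Dilnoza ∈ Ops.
(5): Dax ∉ Ops.
(7) (exactly one): Chen ∈ Ops.
(2): Mika matches Chen: Mika ∉ Budget.
(2): Mika matches Chen: Mika ∉ Testing.
(2): Mika matches Chen: Mika ∈ Ops.
(4) (exactly one): Dax ∈ Budget.
(3): only 1 candidates remain for Testing, so all are in.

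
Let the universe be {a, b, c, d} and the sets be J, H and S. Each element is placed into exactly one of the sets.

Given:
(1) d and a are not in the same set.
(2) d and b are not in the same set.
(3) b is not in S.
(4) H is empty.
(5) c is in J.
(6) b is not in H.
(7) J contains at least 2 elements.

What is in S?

S = {d}

From (3): b ∉ S.
From (5): c ∈ J.
From (6): b ∉ H.
(4): H already has 0, so the rest are out.
Only one set left: b ∈ J.
(2): d ∉ J.
Only one set left: d ∈ S.
(1): a ∉ S.
Only one set left: a ∈ J.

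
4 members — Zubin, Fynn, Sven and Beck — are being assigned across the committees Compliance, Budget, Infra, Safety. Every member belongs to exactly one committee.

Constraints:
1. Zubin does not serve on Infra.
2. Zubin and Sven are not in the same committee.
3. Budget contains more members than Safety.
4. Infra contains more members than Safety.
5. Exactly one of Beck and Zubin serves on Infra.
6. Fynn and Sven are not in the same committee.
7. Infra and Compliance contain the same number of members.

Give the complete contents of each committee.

Compliance = {Sven}; Budget = {Fynn, Zubin}; Infra = {Beck}; Safety = {}

From (1): Zubin ∉ Infra.
(5) (exactly one): Beck ∈ Infra.
Suppose Zubin ∈ Compliance: no assignment then satisfies all the clues, so Zubin ∉ Compliance.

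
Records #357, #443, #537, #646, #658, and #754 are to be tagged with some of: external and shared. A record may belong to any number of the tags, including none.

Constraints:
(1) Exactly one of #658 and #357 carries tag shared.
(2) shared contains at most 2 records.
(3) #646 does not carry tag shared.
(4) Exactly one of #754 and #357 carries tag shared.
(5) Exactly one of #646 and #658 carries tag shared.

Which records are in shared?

shared = {#658, #754}

From (3): #646 ∉ shared.
(5) (exactly one): #658 ∈ shared.
(1) (exactly one): #357 ∉ shared.
(4) (exactly one): #754 ∈ shared.
(2): shared already has 2, so the rest are out.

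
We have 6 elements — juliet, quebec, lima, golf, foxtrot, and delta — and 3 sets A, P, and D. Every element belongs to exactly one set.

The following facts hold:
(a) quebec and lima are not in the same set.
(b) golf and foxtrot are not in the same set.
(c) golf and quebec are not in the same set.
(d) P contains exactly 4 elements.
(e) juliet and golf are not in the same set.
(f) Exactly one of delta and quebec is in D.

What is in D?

D = {quebec}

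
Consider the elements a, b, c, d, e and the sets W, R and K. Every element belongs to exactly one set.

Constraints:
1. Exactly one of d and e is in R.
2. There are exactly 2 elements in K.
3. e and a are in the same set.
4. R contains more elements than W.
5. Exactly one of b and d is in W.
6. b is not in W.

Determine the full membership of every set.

W = {d}; R = {a, e}; K = {b, c}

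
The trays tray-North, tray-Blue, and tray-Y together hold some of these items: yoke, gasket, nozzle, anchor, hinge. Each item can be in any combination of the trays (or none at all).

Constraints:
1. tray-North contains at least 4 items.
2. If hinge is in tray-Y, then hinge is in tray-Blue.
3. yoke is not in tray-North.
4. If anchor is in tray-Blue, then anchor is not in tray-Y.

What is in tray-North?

tray-North = {anchor, gasket, hinge, nozzle}

From (3): yoke ∉ tray-North.
(1): only 4 candidates remain for tray-North, so all are in.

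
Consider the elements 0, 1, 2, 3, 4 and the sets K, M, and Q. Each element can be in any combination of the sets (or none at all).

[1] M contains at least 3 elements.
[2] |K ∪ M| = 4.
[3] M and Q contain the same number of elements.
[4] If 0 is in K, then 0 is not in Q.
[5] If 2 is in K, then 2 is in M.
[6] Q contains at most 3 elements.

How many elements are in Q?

3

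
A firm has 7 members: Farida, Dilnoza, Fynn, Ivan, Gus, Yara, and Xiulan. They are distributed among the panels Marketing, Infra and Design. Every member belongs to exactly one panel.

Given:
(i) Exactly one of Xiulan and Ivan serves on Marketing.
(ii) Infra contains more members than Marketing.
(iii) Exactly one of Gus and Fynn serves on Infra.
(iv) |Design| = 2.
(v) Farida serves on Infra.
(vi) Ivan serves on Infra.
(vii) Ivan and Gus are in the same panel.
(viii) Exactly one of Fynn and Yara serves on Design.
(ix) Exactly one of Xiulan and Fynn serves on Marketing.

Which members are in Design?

From (v): Farida ∈ Infra.
From (vi): Ivan ∈ Infra.
(i) (exactly one): Xiulan ∈ Marketing.
(vii): Gus matches Ivan: Gus ∉ Marketing.
(vii): Gus matches Ivan: Gus ∈ Infra.
(ix) (exactly one): Fynn ∉ Marketing.
(iii) (exactly one): Fynn ∉ Infra.
Only one panel left: Fynn ∈ Design.
(viii) (exactly one): Yara ∉ Design.
(iv): only 2 candidates remain for Design, so all are in.

Design = {Dilnoza, Fynn}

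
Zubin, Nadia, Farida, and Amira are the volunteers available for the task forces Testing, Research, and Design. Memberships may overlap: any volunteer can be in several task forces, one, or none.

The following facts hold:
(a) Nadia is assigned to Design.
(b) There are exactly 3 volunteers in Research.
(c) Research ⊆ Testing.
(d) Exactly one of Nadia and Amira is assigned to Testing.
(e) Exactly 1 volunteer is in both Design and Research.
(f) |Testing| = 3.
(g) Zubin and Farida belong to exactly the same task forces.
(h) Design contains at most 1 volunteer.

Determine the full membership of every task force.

Testing = {Farida, Nadia, Zubin}; Research = {Farida, Nadia, Zubin}; Design = {Nadia}

From (a): Nadia ∈ Design.
(h): Design already has 1, so the rest are out.
Suppose Zubin ∉ Testing: no assignment then satisfies all the clues, so Zubin ∈ Testing.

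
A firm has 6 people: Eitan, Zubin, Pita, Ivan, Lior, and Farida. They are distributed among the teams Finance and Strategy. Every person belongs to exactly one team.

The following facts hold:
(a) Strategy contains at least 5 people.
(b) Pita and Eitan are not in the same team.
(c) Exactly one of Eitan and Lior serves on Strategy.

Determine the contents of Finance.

Finance = {Eitan}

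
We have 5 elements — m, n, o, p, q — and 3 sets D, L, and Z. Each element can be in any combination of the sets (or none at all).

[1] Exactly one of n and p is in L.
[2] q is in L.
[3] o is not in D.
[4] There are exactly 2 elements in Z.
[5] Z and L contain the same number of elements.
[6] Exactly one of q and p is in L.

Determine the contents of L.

From (2): q ∈ L.
From (3): o ∉ D.
(6) (exactly one): p ∉ L.
(1) (exactly one): n ∈ L.
Suppose m ∈ L: no assignment then satisfies all the clues, so m ∉ L.

L = {n, q}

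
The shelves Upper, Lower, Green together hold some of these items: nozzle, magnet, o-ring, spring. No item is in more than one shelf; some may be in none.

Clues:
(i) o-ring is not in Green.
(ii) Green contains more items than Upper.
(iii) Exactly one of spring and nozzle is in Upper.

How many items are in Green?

2

From (i): o-ring ∉ Green.
Suppose nozzle ∈ Lower: no assignment then satisfies all the clues, so nozzle ∉ Lower.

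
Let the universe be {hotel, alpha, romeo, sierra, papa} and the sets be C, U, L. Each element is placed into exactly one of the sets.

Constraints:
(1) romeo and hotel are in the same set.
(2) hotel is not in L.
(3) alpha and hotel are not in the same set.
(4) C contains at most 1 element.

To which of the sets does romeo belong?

romeo: U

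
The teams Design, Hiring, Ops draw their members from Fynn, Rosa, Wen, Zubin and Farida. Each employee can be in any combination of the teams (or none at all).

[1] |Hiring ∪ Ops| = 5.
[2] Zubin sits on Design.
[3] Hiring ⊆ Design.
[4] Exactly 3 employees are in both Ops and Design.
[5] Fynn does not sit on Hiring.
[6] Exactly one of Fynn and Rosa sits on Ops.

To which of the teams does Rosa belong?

From (2): Zubin ∈ Design.
From (5): Fynn ∉ Hiring.
Suppose Rosa ∉ Design: no assignment then satisfies all the clues, so Rosa ∈ Design.

Rosa: Design, Hiring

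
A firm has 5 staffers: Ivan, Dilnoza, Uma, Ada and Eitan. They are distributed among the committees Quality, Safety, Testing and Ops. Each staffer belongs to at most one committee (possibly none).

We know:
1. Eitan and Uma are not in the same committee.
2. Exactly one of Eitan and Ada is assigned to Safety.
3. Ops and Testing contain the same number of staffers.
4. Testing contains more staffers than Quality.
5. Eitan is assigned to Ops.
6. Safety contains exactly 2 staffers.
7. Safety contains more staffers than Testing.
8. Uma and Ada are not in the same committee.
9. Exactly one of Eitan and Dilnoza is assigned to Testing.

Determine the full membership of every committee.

Quality = {}; Safety = {Ada, Ivan}; Testing = {Dilnoza}; Ops = {Eitan}

From (5): Eitan ∈ Ops.
(1): Uma ∉ Ops.
(2) (exactly one): Ada ∈ Safety.
(8): Uma ∉ Safety.
(9) (exactly one): Dilnoza ∈ Testing.
(6): only 2 candidates remain for Safety, so all are in.
Suppose Uma ∈ Quality: no assignment then satisfies all the clues, so Uma ∉ Quality.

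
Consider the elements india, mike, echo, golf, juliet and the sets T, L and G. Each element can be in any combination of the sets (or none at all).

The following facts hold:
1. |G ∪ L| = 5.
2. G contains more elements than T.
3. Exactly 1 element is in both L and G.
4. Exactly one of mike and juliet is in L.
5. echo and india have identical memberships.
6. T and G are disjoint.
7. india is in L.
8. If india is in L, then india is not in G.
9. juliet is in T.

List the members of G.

G = {golf, mike}

From (7): india ∈ L.
From (9): juliet ∈ T.
(5): echo matches india: echo ∈ L.
(6) (disjoint): juliet ∉ G.
(8): india ∉ G.
(5): echo matches india: echo ∉ G.
Suppose mike ∉ G: no assignment then satisfies all the clues, so mike ∈ G.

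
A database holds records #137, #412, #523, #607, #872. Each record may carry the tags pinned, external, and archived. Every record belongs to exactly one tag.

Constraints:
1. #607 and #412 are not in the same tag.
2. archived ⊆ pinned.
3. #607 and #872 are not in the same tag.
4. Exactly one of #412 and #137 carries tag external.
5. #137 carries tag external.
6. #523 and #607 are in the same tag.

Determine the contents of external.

external = {#137, #523, #607}

From (5): #137 ∈ external.
(4) (exactly one): #412 ∉ external.
Suppose #523 ∉ external: no assignment then satisfies all the clues, so #523 ∈ external.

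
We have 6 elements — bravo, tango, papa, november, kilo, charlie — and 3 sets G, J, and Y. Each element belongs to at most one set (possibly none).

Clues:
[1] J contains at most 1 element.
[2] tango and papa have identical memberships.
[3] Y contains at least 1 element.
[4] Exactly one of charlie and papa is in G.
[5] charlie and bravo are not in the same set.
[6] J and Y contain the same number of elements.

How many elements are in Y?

1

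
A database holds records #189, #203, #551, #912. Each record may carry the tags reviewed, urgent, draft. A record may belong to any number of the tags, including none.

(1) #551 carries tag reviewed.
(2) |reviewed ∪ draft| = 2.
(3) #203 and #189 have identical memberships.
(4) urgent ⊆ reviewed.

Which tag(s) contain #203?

#203: none

From (1): #551 ∈ reviewed.
Suppose #203 ∈ reviewed: no assignment then satisfies all the clues, so #203 ∉ reviewed.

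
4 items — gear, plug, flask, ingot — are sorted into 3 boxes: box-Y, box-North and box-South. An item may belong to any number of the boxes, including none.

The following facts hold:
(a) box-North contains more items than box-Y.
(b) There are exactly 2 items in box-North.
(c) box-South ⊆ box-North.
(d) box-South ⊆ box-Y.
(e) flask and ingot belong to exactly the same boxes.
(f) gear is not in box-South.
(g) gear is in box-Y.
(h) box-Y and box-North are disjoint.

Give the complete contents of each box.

box-Y = {gear}; box-North = {flask, ingot}; box-South = {}

From (f): gear ∉ box-South.
From (g): gear ∈ box-Y.
(h) (disjoint): gear ∉ box-North.
Suppose plug ∈ box-Y: no assignment then satisfies all the clues, so plug ∉ box-Y.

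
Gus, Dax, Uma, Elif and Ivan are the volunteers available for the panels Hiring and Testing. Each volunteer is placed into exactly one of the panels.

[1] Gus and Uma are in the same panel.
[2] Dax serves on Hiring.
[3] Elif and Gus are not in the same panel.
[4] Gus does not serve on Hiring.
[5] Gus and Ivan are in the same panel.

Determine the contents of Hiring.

Hiring = {Dax, Elif}

From (2): Dax ∈ Hiring.
From (4): Gus ∉ Hiring.
(1): Uma matches Gus: Uma ∉ Hiring.
(5): Ivan matches Gus: Ivan ∉ Hiring.
Only one panel left: Gus ∈ Testing.
Only one panel left: Uma ∈ Testing.
Only one panel left: Ivan ∈ Testing.
(3): Elif ∉ Testing.
Only one panel left: Elif ∈ Hiring.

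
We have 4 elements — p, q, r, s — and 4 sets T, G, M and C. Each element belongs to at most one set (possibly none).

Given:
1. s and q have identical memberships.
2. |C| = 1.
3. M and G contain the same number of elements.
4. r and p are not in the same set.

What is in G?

G = {}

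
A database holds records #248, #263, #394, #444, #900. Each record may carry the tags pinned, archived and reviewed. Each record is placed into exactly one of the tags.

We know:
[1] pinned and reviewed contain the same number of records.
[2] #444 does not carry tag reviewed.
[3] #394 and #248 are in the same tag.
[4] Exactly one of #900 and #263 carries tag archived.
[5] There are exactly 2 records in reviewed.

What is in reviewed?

reviewed = {#248, #394}

From (2): #444 ∉ reviewed.
Suppose #248 ∉ reviewed: no assignment then satisfies all the clues, so #248 ∈ reviewed.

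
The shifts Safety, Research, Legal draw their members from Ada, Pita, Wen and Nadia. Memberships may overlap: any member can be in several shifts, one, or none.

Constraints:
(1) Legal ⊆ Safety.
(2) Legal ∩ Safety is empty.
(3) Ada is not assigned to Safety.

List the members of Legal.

Legal = {}

From (3): Ada ∉ Safety.
(1) contrapositive: Ada ∉ Legal.
Suppose Pita ∈ Legal: no assignment then satisfies all the clues, so Pita ∉ Legal.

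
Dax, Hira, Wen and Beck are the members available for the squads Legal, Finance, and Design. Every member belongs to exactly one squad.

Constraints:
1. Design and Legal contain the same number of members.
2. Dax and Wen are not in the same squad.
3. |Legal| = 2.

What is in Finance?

Finance = {}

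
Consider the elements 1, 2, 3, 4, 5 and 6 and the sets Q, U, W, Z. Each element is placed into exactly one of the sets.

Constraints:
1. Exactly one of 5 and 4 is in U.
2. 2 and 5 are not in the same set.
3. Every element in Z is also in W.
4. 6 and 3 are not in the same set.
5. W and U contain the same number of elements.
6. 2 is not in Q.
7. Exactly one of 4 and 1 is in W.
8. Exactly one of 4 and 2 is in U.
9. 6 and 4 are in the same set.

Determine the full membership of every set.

From (6): 2 ∉ Q.
Suppose 1 ∈ Q: no assignment then satisfies all the clues, so 1 ∉ Q.

Q = {3, 5}; U = {4, 6}; W = {1, 2}; Z = {}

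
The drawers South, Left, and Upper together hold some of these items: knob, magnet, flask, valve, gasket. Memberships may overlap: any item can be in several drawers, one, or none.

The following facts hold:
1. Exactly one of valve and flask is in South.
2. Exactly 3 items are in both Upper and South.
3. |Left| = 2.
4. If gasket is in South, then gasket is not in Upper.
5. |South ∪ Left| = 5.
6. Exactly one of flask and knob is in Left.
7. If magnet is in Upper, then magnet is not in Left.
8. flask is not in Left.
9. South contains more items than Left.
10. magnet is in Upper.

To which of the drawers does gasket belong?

gasket: South

From (8): flask ∉ Left.
From (10): magnet ∈ Upper.
(6) (exactly one): knob ∈ Left.
(7): magnet ∉ Left.
Suppose gasket ∉ South: no assignment then satisfies all the clues, so gasket ∈ South.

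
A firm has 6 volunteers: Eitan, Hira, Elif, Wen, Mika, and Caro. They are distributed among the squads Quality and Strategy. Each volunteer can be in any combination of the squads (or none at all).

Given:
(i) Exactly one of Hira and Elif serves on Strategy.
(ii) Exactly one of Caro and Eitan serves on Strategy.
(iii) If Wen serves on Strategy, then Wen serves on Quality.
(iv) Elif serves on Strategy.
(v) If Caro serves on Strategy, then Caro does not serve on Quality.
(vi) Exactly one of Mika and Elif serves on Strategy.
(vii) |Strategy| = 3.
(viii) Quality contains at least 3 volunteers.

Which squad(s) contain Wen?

Wen: Quality, Strategy

From (iv): Elif ∈ Strategy.
(i) (exactly one): Hira ∉ Strategy.
(vi) (exactly one): Mika ∉ Strategy.
Suppose Wen ∉ Quality: no assignment then satisfies all the clues, so Wen ∈ Quality.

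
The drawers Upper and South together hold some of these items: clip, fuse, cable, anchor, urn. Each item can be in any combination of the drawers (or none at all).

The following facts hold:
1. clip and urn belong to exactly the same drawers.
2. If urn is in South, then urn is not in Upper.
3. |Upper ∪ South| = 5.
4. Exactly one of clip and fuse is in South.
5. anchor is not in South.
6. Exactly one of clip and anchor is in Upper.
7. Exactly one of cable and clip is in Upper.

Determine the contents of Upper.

Upper = {anchor, cable, fuse}

From (5): anchor ∉ South.
Suppose clip ∈ Upper: no assignment then satisfies all the clues, so clip ∉ Upper.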